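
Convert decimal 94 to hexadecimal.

Using repeated division by 16 (digits 10–15 are A–F):
94 ÷ 16 = 5 remainder 14 (E)
5 ÷ 16 = 0 remainder 5
Reading remainders bottom to top: 5E



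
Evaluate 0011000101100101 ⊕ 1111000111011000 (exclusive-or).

XOR: 1 when bits differ
  0011000101100101
^ 1111000111011000
------------------
  1100000010111101
Decimal: 12645 ^ 61912 = 49341



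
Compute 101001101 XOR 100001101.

XOR: 1 when bits differ
  101001101
^ 100001101
-----------
  001000000
Decimal: 333 ^ 269 = 64



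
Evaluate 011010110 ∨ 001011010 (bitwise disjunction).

OR: 1 when either bit is 1
  011010110
| 001011010
-----------
  011011110
Decimal: 214 | 90 = 222



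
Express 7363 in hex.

Using repeated division by 16 (digits 10–15 are A–F):
7363 ÷ 16 = 460 remainder 3
460 ÷ 16 = 28 remainder 12 (C)
28 ÷ 16 = 1 remainder 12 (C)
1 ÷ 16 = 0 remainder 1
Reading remainders bottom to top: 1CC3



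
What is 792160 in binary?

Using repeated division by 2:
792160 ÷ 2 = 396080 remainder 0
396080 ÷ 2 = 198040 remainder 0
198040 ÷ 2 = 99020 remainder 0
99020 ÷ 2 = 49510 remainder 0
49510 ÷ 2 = 24755 remainder 0
24755 ÷ 2 = 12377 remainder 1
12377 ÷ 2 = 6188 remainder 1
6188 ÷ 2 = 3094 remainder 0
3094 ÷ 2 = 1547 remainder 0
1547 ÷ 2 = 773 remainder 1
773 ÷ 2 = 386 remainder 1
386 ÷ 2 = 193 remainder 0
193 ÷ 2 = 96 remainder 1
96 ÷ 2 = 48 remainder 0
48 ÷ 2 = 24 remainder 0
24 ÷ 2 = 12 remainder 0
12 ÷ 2 = 6 remainder 0
6 ÷ 2 = 3 remainder 0
3 ÷ 2 = 1 remainder 1
1 ÷ 2 = 0 remainder 1
Reading remainders bottom to top: 11000001011001100000



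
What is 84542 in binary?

Using repeated division by 2:
84542 ÷ 2 = 42271 remainder 0
42271 ÷ 2 = 21135 remainder 1
21135 ÷ 2 = 10567 remainder 1
10567 ÷ 2 = 5283 remainder 1
5283 ÷ 2 = 2641 remainder 1
2641 ÷ 2 = 1320 remainder 1
1320 ÷ 2 = 660 remainder 0
660 ÷ 2 = 330 remainder 0
330 ÷ 2 = 165 remainder 0
165 ÷ 2 = 82 remainder 1
82 ÷ 2 = 41 remainder 0
41 ÷ 2 = 20 remainder 1
20 ÷ 2 = 10 remainder 0
10 ÷ 2 = 5 remainder 0
5 ÷ 2 = 2 remainder 1
2 ÷ 2 = 1 remainder 0
1 ÷ 2 = 0 remainder 1
Reading remainders bottom to top: 10100101000111110



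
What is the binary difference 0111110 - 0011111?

Method 1 - Direct subtraction (column by column from the right: bit − bit − borrow-in; if negative, add 2 and borrow 1 from the next column):
borrow: 0111110
        0111110
-       0011111
---------------
        0011111

Method 2 - Add two's complement:
Two's complement of 0011111: invert → 1100000, add 1 → 1100001
  0111110
+ 1100001
---------
 10011111  (end carry out of the top bit = 1)
Discarding the end carry: 0011111
Decimal check:
  0111110 = 32 + 16 + 8 + 4 + 2 = 62
  0011111 = 16 + 8 + 4 + 2 + 1 = 31
  62 - 31 = 31, and 0011111 = 16 + 8 + 4 + 2 + 1 = 31 ✓



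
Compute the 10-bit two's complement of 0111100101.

Original: 0111100101
Step 1 - Invert all bits: 1000011010
Step 2 - Add 1: 1000011011
Verification: 0111100101 + 1000011011 = 10000000000; discarding the end carry (carry out of the top bit) leaves the 10-bit value 0000000000, as required for x + (-x)



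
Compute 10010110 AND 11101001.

AND: 1 only when both bits are 1
  10010110
& 11101001
----------
  10000000
Decimal: 150 & 233 = 128



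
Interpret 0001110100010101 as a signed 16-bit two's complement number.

Binary: 0001110100010101
Sign bit: 0 (non-negative)
Read directly as an unsigned value:
0001110100010101 = 4096 + 2048 + 1024 + 256 + 16 + 4 + 1 = 7445
Value: 7445



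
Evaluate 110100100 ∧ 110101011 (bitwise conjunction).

AND: 1 only when both bits are 1
  110100100
& 110101011
-----------
  110100000
Decimal: 420 & 427 = 416



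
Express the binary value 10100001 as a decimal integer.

Sum of powers of 2 for each 1-bit:
2^0 + 2^5 + 2^7
= 1 + 32 + 128
= 161



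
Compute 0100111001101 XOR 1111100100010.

XOR: 1 when bits differ
  0100111001101
^ 1111100100010
---------------
  1011011101111
Decimal: 2509 ^ 7970 = 5871



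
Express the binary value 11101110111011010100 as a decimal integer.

Sum of powers of 2 for each 1-bit:
2^2 + 2^4 + 2^6 + 2^7 + 2^9 + 2^10 + 2^11 + 2^13 + 2^14 + 2^15 + 2^17 + 2^18 + 2^19
= 4 + 16 + 64 + 128 + 512 + 1024 + 2048 + 8192 + 16384 + 32768 + 131072 + 262144 + 524288
= 978644



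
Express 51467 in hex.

Using repeated division by 16 (digits 10–15 are A–F):
51467 ÷ 16 = 3216 remainder 11 (B)
3216 ÷ 16 = 201 remainder 0
201 ÷ 16 = 12 remainder 9
12 ÷ 16 = 0 remainder 12 (C)
Reading remainders bottom to top: C90B



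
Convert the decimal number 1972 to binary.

Using repeated division by 2:
1972 ÷ 2 = 986 remainder 0
986 ÷ 2 = 493 remainder 0
493 ÷ 2 = 246 remainder 1
246 ÷ 2 = 123 remainder 0
123 ÷ 2 = 61 remainder 1
61 ÷ 2 = 30 remainder 1
30 ÷ 2 = 15 remainder 0
15 ÷ 2 = 7 remainder 1
7 ÷ 2 = 3 remainder 1
3 ÷ 2 = 1 remainder 1
1 ÷ 2 = 0 remainder 1
Reading remainders bottom to top: 11110110100



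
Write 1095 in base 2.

Using repeated division by 2:
1095 ÷ 2 = 547 remainder 1
547 ÷ 2 = 273 remainder 1
273 ÷ 2 = 136 remainder 1
136 ÷ 2 = 68 remainder 0
68 ÷ 2 = 34 remainder 0
34 ÷ 2 = 17 remainder 0
17 ÷ 2 = 8 remainder 1
8 ÷ 2 = 4 remainder 0
4 ÷ 2 = 2 remainder 0
2 ÷ 2 = 1 remainder 0
1 ÷ 2 = 0 remainder 1
Reading remainders bottom to top: 10001000111



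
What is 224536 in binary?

Using repeated division by 2:
224536 ÷ 2 = 112268 remainder 0
112268 ÷ 2 = 56134 remainder 0
56134 ÷ 2 = 28067 remainder 0
28067 ÷ 2 = 14033 remainder 1
14033 ÷ 2 = 7016 remainder 1
7016 ÷ 2 = 3508 remainder 0
3508 ÷ 2 = 1754 remainder 0
1754 ÷ 2 = 877 remainder 0
877 ÷ 2 = 438 remainder 1
438 ÷ 2 = 219 remainder 0
219 ÷ 2 = 109 remainder 1
109 ÷ 2 = 54 remainder 1
54 ÷ 2 = 27 remainder 0
27 ÷ 2 = 13 remainder 1
13 ÷ 2 = 6 remainder 1
6 ÷ 2 = 3 remainder 0
3 ÷ 2 = 1 remainder 1
1 ÷ 2 = 0 remainder 1
Reading remainders bottom to top: 110110110100011000



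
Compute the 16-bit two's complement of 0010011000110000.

Original: 0010011000110000
Step 1 - Invert all bits: 1101100111001111
Step 2 - Add 1: 1101100111010000
Verification: 0010011000110000 + 1101100111010000 = 10000000000000000; discarding the end carry (carry out of the top bit) leaves the 16-bit value 0000000000000000, as required for x + (-x)



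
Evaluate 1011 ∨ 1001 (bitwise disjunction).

OR: 1 when either bit is 1
  1011
| 1001
------
  1011
Decimal: 11 | 9 = 11



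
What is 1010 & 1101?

AND: 1 only when both bits are 1
  1010
& 1101
------
  1000
Decimal: 10 & 13 = 8



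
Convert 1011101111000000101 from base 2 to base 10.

Sum of powers of 2 for each 1-bit:
2^0 + 2^2 + 2^9 + 2^10 + 2^11 + 2^12 + 2^14 + 2^15 + 2^16 + 2^18
= 1 + 4 + 512 + 1024 + 2048 + 4096 + 16384 + 32768 + 65536 + 262144
= 384517



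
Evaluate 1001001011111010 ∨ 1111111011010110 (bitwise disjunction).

OR: 1 when either bit is 1
  1001001011111010
| 1111111011010110
------------------
  1111111011111110
Decimal: 37626 | 65238 = 65278



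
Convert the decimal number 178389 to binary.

Using repeated division by 2:
178389 ÷ 2 = 89194 remainder 1
89194 ÷ 2 = 44597 remainder 0
44597 ÷ 2 = 22298 remainder 1
22298 ÷ 2 = 11149 remainder 0
11149 ÷ 2 = 5574 remainder 1
5574 ÷ 2 = 2787 remainder 0
2787 ÷ 2 = 1393 remainder 1
1393 ÷ 2 = 696 remainder 1
696 ÷ 2 = 348 remainder 0
348 ÷ 2 = 174 remainder 0
174 ÷ 2 = 87 remainder 0
87 ÷ 2 = 43 remainder 1
43 ÷ 2 = 21 remainder 1
21 ÷ 2 = 10 remainder 1
10 ÷ 2 = 5 remainder 0
5 ÷ 2 = 2 remainder 1
2 ÷ 2 = 1 remainder 0
1 ÷ 2 = 0 remainder 1
Reading remainders bottom to top: 101011100011010101



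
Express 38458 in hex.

Using repeated division by 16 (digits 10–15 are A–F):
38458 ÷ 16 = 2403 remainder 10 (A)
2403 ÷ 16 = 150 remainder 3
150 ÷ 16 = 9 remainder 6
9 ÷ 16 = 0 remainder 9
Reading remainders bottom to top: 963A



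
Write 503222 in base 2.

Using repeated division by 2:
503222 ÷ 2 = 251611 remainder 0
251611 ÷ 2 = 125805 remainder 1
125805 ÷ 2 = 62902 remainder 1
62902 ÷ 2 = 31451 remainder 0
31451 ÷ 2 = 15725 remainder 1
15725 ÷ 2 = 7862 remainder 1
7862 ÷ 2 = 3931 remainder 0
3931 ÷ 2 = 1965 remainder 1
1965 ÷ 2 = 982 remainder 1
982 ÷ 2 = 491 remainder 0
491 ÷ 2 = 245 remainder 1
245 ÷ 2 = 122 remainder 1
122 ÷ 2 = 61 remainder 0
61 ÷ 2 = 30 remainder 1
30 ÷ 2 = 15 remainder 0
15 ÷ 2 = 7 remainder 1
7 ÷ 2 = 3 remainder 1
3 ÷ 2 = 1 remainder 1
1 ÷ 2 = 0 remainder 1
Reading remainders bottom to top: 1111010110110110110



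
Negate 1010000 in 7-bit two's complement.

Original (sign bit 1, negative): 1010000
Step 1 - Invert all bits: 0101111
Step 2 - Add 1: 0110000
Verification: 1010000 + 0110000 = 10000000; discarding the end carry (carry out of the top bit) leaves the 7-bit value 0000000, as required for x + (-x)



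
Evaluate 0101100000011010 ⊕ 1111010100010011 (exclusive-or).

XOR: 1 when bits differ
  0101100000011010
^ 1111010100010011
------------------
  1010110100001001
Decimal: 22554 ^ 62739 = 44297



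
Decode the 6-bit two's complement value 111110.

Binary: 111110
Sign bit: 1 (negative)
Invert: 000001
Add 1:  000010
Magnitude: 000010 = 2
Value: -2



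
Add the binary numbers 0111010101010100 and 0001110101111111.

Add column by column from the right: bit + bit + carry-in; write the sum mod 2, carry 1 when the sum is 2 or 3.
carry:  1111101011111000
        0111010101010100
+       0001110101111111
------------------------
       01001001011010011
(the carry out of the leftmost column, 0, becomes the leading bit)
Decimal check:
  0111010101010100 = 16384 + 8192 + 4096 + 1024 + 256 + 64 + 16 + 4 = 30036
  0001110101111111 = 4096 + 2048 + 1024 + 256 + 64 + 32 + 16 + 8 + 4 + 2 + 1 = 7551
  30036 + 7551 = 37587, and 01001001011010011 = 32768 + 4096 + 512 + 128 + 64 + 16 + 2 + 1 = 37587 ✓



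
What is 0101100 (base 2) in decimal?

Sum of powers of 2 for each 1-bit:
2^2 + 2^3 + 2^5
= 4 + 8 + 32
= 44



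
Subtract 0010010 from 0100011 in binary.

Method 1 - Direct subtraction (column by column from the right: bit − bit − borrow-in; if negative, add 2 and borrow 1 from the next column):
borrow: 0100000
        0100011
-       0010010
---------------
        0010001

Method 2 - Add two's complement:
Two's complement of 0010010: invert → 1101101, add 1 → 1101110
  0100011
+ 1101110
---------
 10010001  (end carry out of the top bit = 1)
Discarding the end carry: 0010001
Decimal check:
  0100011 = 32 + 2 + 1 = 35
  0010010 = 16 + 2 = 18
  35 - 18 = 17, and 0010001 = 16 + 1 = 17 ✓



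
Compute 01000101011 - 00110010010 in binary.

Method 1 - Direct subtraction (column by column from the right: bit − bit − borrow-in; if negative, add 2 and borrow 1 from the next column):
borrow: 01100100000
        01000101011
-       00110010010
-------------------
        00010011001

Method 2 - Add two's complement:
Two's complement of 00110010010: invert → 11001101101, add 1 → 11001101110
  01000101011
+ 11001101110
-------------
 100010011001  (end carry out of the top bit = 1)
Discarding the end carry: 00010011001
Decimal check:
  01000101011 = 512 + 32 + 8 + 2 + 1 = 555
  00110010010 = 256 + 128 + 16 + 2 = 402
  555 - 402 = 153, and 00010011001 = 128 + 16 + 8 + 1 = 153 ✓



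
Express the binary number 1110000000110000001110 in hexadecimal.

Group into 4-bit nibbles from right:
  0011 = 3
  1000 = 8
  0000 = 0
  1100 = C
  0000 = 0
  1110 = E
Result: 380C0E



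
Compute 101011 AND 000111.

AND: 1 only when both bits are 1
  101011
& 000111
--------
  000011
Decimal: 43 & 7 = 3



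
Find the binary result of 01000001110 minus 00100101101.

Method 1 - Direct subtraction (column by column from the right: bit − bit − borrow-in; if negative, add 2 and borrow 1 from the next column):
borrow: 01111000010
        01000001110
-       00100101101
-------------------
        00011100001

Method 2 - Add two's complement:
Two's complement of 00100101101: invert → 11011010010, add 1 → 11011010011
  01000001110
+ 11011010011
-------------
 100011100001  (end carry out of the top bit = 1)
Discarding the end carry: 00011100001
Decimal check:
  01000001110 = 512 + 8 + 4 + 2 = 526
  00100101101 = 256 + 32 + 8 + 4 + 1 = 301
  526 - 301 = 225, and 00011100001 = 128 + 64 + 32 + 1 = 225 ✓



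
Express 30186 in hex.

Using repeated division by 16 (digits 10–15 are A–F):
30186 ÷ 16 = 1886 remainder 10 (A)
1886 ÷ 16 = 117 remainder 14 (E)
117 ÷ 16 = 7 remainder 5
7 ÷ 16 = 0 remainder 7
Reading remainders bottom to top: 75EA



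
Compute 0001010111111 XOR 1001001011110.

XOR: 1 when bits differ
  0001010111111
^ 1001001011110
---------------
  1000011100001
Decimal: 703 ^ 4702 = 4321



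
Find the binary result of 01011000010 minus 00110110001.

Method 1 - Direct subtraction (column by column from the right: bit − bit − borrow-in; if negative, add 2 and borrow 1 from the next column):
borrow: 01001100010
        01011000010
-       00110110001
-------------------
        00100010001

Method 2 - Add two's complement:
Two's complement of 00110110001: invert → 11001001110, add 1 → 11001001111
  01011000010
+ 11001001111
-------------
 100100010001  (end carry out of the top bit = 1)
Discarding the end carry: 00100010001
Decimal check:
  01011000010 = 512 + 128 + 64 + 2 = 706
  00110110001 = 256 + 128 + 32 + 16 + 1 = 433
  706 - 433 = 273, and 00100010001 = 256 + 16 + 1 = 273 ✓



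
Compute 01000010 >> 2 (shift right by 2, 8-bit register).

Original: 01000010 (decimal 66)
Shift right by 2 positions
Drop the 2 low bits; fill with zeros on the left
Result: 00010000 (decimal 16)
Equivalent: 66 >> 2 = 66 ÷ 2^2 = 16



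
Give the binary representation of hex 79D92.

Convert each hex digit to 4 bits:
  7 = 0111
  9 = 1001
  D = 1101
  9 = 1001
  2 = 0010
Concatenate: 01111001110110010010



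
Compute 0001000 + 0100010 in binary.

Add column by column from the right: bit + bit + carry-in; write the sum mod 2, carry 1 when the sum is 2 or 3.
carry:  0000000
        0001000
+       0100010
---------------
       00101010
(the carry out of the leftmost column, 0, becomes the leading bit)
Decimal check:
  0001000 = 8
  0100010 = 32 + 2 = 34
  8 + 34 = 42, and 00101010 = 32 + 8 + 2 = 42 ✓



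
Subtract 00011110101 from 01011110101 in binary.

Method 1 - Direct subtraction (column by column from the right: bit − bit − borrow-in; if negative, add 2 and borrow 1 from the next column):
borrow: 00000000000
        01011110101
-       00011110101
-------------------
        01000000000

Method 2 - Add two's complement:
Two's complement of 00011110101: invert → 11100001010, add 1 → 11100001011
  01011110101
+ 11100001011
-------------
 101000000000  (end carry out of the top bit = 1)
Discarding the end carry: 01000000000
Decimal check:
  01011110101 = 512 + 128 + 64 + 32 + 16 + 4 + 1 = 757
  00011110101 = 128 + 64 + 32 + 16 + 4 + 1 = 245
  757 - 245 = 512, and 01000000000 = 512 ✓



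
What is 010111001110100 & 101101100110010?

AND: 1 only when both bits are 1
  010111001110100
& 101101100110010
-----------------
  000101000110000
Decimal: 11892 & 23346 = 2608



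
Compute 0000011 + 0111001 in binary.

Add column by column from the right: bit + bit + carry-in; write the sum mod 2, carry 1 when the sum is 2 or 3.
carry:  0000110
        0000011
+       0111001
---------------
       00111100
(the carry out of the leftmost column, 0, becomes the leading bit)
Decimal check:
  0000011 = 2 + 1 = 3
  0111001 = 32 + 16 + 8 + 1 = 57
  3 + 57 = 60, and 00111100 = 32 + 16 + 8 + 4 = 60 ✓



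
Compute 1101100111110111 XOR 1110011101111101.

XOR: 1 when bits differ
  1101100111110111
^ 1110011101111101
------------------
  0011111010001010
Decimal: 55799 ^ 59261 = 16010



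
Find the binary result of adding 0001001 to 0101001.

Add column by column from the right: bit + bit + carry-in; write the sum mod 2, carry 1 when the sum is 2 or 3.
carry:  0010010
        0001001
+       0101001
---------------
       00110010
(the carry out of the leftmost column, 0, becomes the leading bit)
Decimal check:
  0001001 = 8 + 1 = 9
  0101001 = 32 + 8 + 1 = 41
  9 + 41 = 50, and 00110010 = 32 + 16 + 2 = 50 ✓



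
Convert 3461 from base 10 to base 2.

Using repeated division by 2:
3461 ÷ 2 = 1730 remainder 1
1730 ÷ 2 = 865 remainder 0
865 ÷ 2 = 432 remainder 1
432 ÷ 2 = 216 remainder 0
216 ÷ 2 = 108 remainder 0
108 ÷ 2 = 54 remainder 0
54 ÷ 2 = 27 remainder 0
27 ÷ 2 = 13 remainder 1
13 ÷ 2 = 6 remainder 1
6 ÷ 2 = 3 remainder 0
3 ÷ 2 = 1 remainder 1
1 ÷ 2 = 0 remainder 1
Reading remainders bottom to top: 110110000101



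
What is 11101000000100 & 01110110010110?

AND: 1 only when both bits are 1
  11101000000100
& 01110110010110
----------------
  01100000000100
Decimal: 14852 & 7574 = 6148



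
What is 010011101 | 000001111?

OR: 1 when either bit is 1
  010011101
| 000001111
-----------
  010011111
Decimal: 157 | 15 = 159



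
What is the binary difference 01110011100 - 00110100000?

Method 1 - Direct subtraction (column by column from the right: bit − bit − borrow-in; if negative, add 2 and borrow 1 from the next column):
borrow: 01111000000
        01110011100
-       00110100000
-------------------
        00111111100

Method 2 - Add two's complement:
Two's complement of 00110100000: invert → 11001011111, add 1 → 11001100000
  01110011100
+ 11001100000
-------------
 100111111100  (end carry out of the top bit = 1)
Discarding the end carry: 00111111100
Decimal check:
  01110011100 = 512 + 256 + 128 + 16 + 8 + 4 = 924
  00110100000 = 256 + 128 + 32 = 416
  924 - 416 = 508, and 00111111100 = 256 + 128 + 64 + 32 + 16 + 8 + 4 = 508 ✓



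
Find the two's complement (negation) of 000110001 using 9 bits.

Original: 000110001
Step 1 - Invert all bits: 111001110
Step 2 - Add 1: 111001111
Verification: 000110001 + 111001111 = 1000000000; discarding the end carry (carry out of the top bit) leaves the 9-bit value 000000000, as required for x + (-x)



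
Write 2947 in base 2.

Using repeated division by 2:
2947 ÷ 2 = 1473 remainder 1
1473 ÷ 2 = 736 remainder 1
736 ÷ 2 = 368 remainder 0
368 ÷ 2 = 184 remainder 0
184 ÷ 2 = 92 remainder 0
92 ÷ 2 = 46 remainder 0
46 ÷ 2 = 23 remainder 0
23 ÷ 2 = 11 remainder 1
11 ÷ 2 = 5 remainder 1
5 ÷ 2 = 2 remainder 1
2 ÷ 2 = 1 remainder 0
1 ÷ 2 = 0 remainder 1
Reading remainders bottom to top: 101110000011



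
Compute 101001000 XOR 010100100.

XOR: 1 when bits differ
  101001000
^ 010100100
-----------
  111101100
Decimal: 328 ^ 164 = 492



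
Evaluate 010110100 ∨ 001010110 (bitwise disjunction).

OR: 1 when either bit is 1
  010110100
| 001010110
-----------
  011110110
Decimal: 180 | 86 = 246



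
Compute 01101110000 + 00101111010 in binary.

Add column by column from the right: bit + bit + carry-in; write the sum mod 2, carry 1 when the sum is 2 or 3.
carry:  11011100000
        01101110000
+       00101111010
-------------------
       010011101010
(the carry out of the leftmost column, 0, becomes the leading bit)
Decimal check:
  01101110000 = 512 + 256 + 64 + 32 + 16 = 880
  00101111010 = 256 + 64 + 32 + 16 + 8 + 2 = 378
  880 + 378 = 1258, and 010011101010 = 1024 + 128 + 64 + 32 + 8 + 2 = 1258 ✓



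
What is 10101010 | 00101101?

OR: 1 when either bit is 1
  10101010
| 00101101
----------
  10101111
Decimal: 170 | 45 = 175



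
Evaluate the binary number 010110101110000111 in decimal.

Sum of powers of 2 for each 1-bit:
2^0 + 2^1 + 2^2 + 2^7 + 2^8 + 2^9 + 2^11 + 2^13 + 2^14 + 2^16
= 1 + 2 + 4 + 128 + 256 + 512 + 2048 + 8192 + 16384 + 65536
= 93063



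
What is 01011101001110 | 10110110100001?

OR: 1 when either bit is 1
  01011101001110
| 10110110100001
----------------
  11111111101111
Decimal: 5966 | 11681 = 16367



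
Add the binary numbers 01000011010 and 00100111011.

Add column by column from the right: bit + bit + carry-in; write the sum mod 2, carry 1 when the sum is 2 or 3.
carry:  00001110100
        01000011010
+       00100111011
-------------------
       001101010101
(the carry out of the leftmost column, 0, becomes the leading bit)
Decimal check:
  01000011010 = 512 + 16 + 8 + 2 = 538
  00100111011 = 256 + 32 + 16 + 8 + 2 + 1 = 315
  538 + 315 = 853, and 001101010101 = 512 + 256 + 64 + 16 + 4 + 1 = 853 ✓



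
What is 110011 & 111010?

AND: 1 only when both bits are 1
  110011
& 111010
--------
  110010
Decimal: 51 & 58 = 50



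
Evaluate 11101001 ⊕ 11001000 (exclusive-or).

XOR: 1 when bits differ
  11101001
^ 11001000
----------
  00100001
Decimal: 233 ^ 200 = 33



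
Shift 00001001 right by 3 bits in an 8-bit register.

Original: 00001001 (decimal 9)
Shift right by 3 positions
Drop the 3 low bits; fill with zeros on the left
Result: 00000001 (decimal 1)
Equivalent: 9 >> 3 = 9 ÷ 2^3 = 1



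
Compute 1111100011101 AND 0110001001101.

AND: 1 only when both bits are 1
  1111100011101
& 0110001001101
---------------
  0110000001101
Decimal: 7965 & 3149 = 3085



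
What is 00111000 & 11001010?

AND: 1 only when both bits are 1
  00111000
& 11001010
----------
  00001000
Decimal: 56 & 202 = 8



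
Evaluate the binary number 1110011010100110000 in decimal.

Sum of powers of 2 for each 1-bit:
2^4 + 2^5 + 2^8 + 2^10 + 2^12 + 2^13 + 2^16 + 2^17 + 2^18
= 16 + 32 + 256 + 1024 + 4096 + 8192 + 65536 + 131072 + 262144
= 472368



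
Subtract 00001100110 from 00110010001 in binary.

Method 1 - Direct subtraction (column by column from the right: bit − bit − borrow-in; if negative, add 2 and borrow 1 from the next column):
borrow: 00011011100
        00110010001
-       00001100110
-------------------
        00100101011

Method 2 - Add two's complement:
Two's complement of 00001100110: invert → 11110011001, add 1 → 11110011010
  00110010001
+ 11110011010
-------------
 100100101011  (end carry out of the top bit = 1)
Discarding the end carry: 00100101011
Decimal check:
  00110010001 = 256 + 128 + 16 + 1 = 401
  00001100110 = 64 + 32 + 4 + 2 = 102
  401 - 102 = 299, and 00100101011 = 256 + 32 + 8 + 2 + 1 = 299 ✓



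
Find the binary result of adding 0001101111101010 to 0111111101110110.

Add column by column from the right: bit + bit + carry-in; write the sum mod 2, carry 1 when the sum is 2 or 3.
carry:  1111111111111100
        0001101111101010
+       0111111101110110
------------------------
       01001101101100000
(the carry out of the leftmost column, 0, becomes the leading bit)
Decimal check:
  0001101111101010 = 4096 + 2048 + 512 + 256 + 128 + 64 + 32 + 8 + 2 = 7146
  0111111101110110 = 16384 + 8192 + 4096 + 2048 + 1024 + 512 + 256 + 64 + 32 + 16 + 4 + 2 = 32630
  7146 + 32630 = 39776, and 01001101101100000 = 32768 + 4096 + 2048 + 512 + 256 + 64 + 32 = 39776 ✓



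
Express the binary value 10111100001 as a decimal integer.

Sum of powers of 2 for each 1-bit:
2^0 + 2^5 + 2^6 + 2^7 + 2^8 + 2^10
= 1 + 32 + 64 + 128 + 256 + 1024
= 1505



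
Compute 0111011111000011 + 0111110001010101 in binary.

Add column by column from the right: bit + bit + carry-in; write the sum mod 2, carry 1 when the sum is 2 or 3.
carry:  1111111110001110
        0111011111000011
+       0111110001010101
------------------------
       01111010000011000
(the carry out of the leftmost column, 0, becomes the leading bit)
Decimal check:
  0111011111000011 = 16384 + 8192 + 4096 + 1024 + 512 + 256 + 128 + 64 + 2 + 1 = 30659
  0111110001010101 = 16384 + 8192 + 4096 + 2048 + 1024 + 64 + 16 + 4 + 1 = 31829
  30659 + 31829 = 62488, and 01111010000011000 = 32768 + 16384 + 8192 + 4096 + 1024 + 16 + 8 = 62488 ✓



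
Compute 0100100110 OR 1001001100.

OR: 1 when either bit is 1
  0100100110
| 1001001100
------------
  1101101110
Decimal: 294 | 588 = 878



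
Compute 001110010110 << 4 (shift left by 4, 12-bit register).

Original: 001110010110 (decimal 918)
Shift left by 4 positions
Append 4 zeros on the right and drop the 4 high bits that overflow the 12-bit width
Result: 100101100000 (decimal 2400)
Equivalent: 918 << 4 = 918 × 2^4 = 14688, truncated to 12 bits = 2400



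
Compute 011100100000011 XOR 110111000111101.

XOR: 1 when bits differ
  011100100000011
^ 110111000111101
-----------------
  101011100111110
Decimal: 14595 ^ 28221 = 22334



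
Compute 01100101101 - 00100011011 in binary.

Method 1 - Direct subtraction (column by column from the right: bit − bit − borrow-in; if negative, add 2 and borrow 1 from the next column):
borrow: 00000100100
        01100101101
-       00100011011
-------------------
        01000010010

Method 2 - Add two's complement:
Two's complement of 00100011011: invert → 11011100100, add 1 → 11011100101
  01100101101
+ 11011100101
-------------
 101000010010  (end carry out of the top bit = 1)
Discarding the end carry: 01000010010
Decimal check:
  01100101101 = 512 + 256 + 32 + 8 + 4 + 1 = 813
  00100011011 = 256 + 16 + 8 + 2 + 1 = 283
  813 - 283 = 530, and 01000010010 = 512 + 16 + 2 = 530 ✓



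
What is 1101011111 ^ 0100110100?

XOR: 1 when bits differ
  1101011111
^ 0100110100
------------
  1001101011
Decimal: 863 ^ 308 = 619



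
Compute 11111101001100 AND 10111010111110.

AND: 1 only when both bits are 1
  11111101001100
& 10111010111110
----------------
  10111000001100
Decimal: 16204 & 11966 = 11788



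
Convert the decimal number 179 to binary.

Using repeated division by 2:
179 ÷ 2 = 89 remainder 1
89 ÷ 2 = 44 remainder 1
44 ÷ 2 = 22 remainder 0
22 ÷ 2 = 11 remainder 0
11 ÷ 2 = 5 remainder 1
5 ÷ 2 = 2 remainder 1
2 ÷ 2 = 1 remainder 0
1 ÷ 2 = 0 remainder 1
Reading remainders bottom to top: 10110011



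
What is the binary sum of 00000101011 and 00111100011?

Add column by column from the right: bit + bit + carry-in; write the sum mod 2, carry 1 when the sum is 2 or 3.
carry:  01111000110
        00000101011
+       00111100011
-------------------
       001000001110
(the carry out of the leftmost column, 0, becomes the leading bit)
Decimal check:
  00000101011 = 32 + 8 + 2 + 1 = 43
  00111100011 = 256 + 128 + 64 + 32 + 2 + 1 = 483
  43 + 483 = 526, and 001000001110 = 512 + 8 + 4 + 2 = 526 ✓



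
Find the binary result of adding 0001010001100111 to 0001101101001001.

Add column by column from the right: bit + bit + carry-in; write the sum mod 2, carry 1 when the sum is 2 or 3.
carry:  0010000010011110
        0001010001100111
+       0001101101001001
------------------------
       00010111110110000
(the carry out of the leftmost column, 0, becomes the leading bit)
Decimal check:
  0001010001100111 = 4096 + 1024 + 64 + 32 + 4 + 2 + 1 = 5223
  0001101101001001 = 4096 + 2048 + 512 + 256 + 64 + 8 + 1 = 6985
  5223 + 6985 = 12208, and 00010111110110000 = 8192 + 2048 + 1024 + 512 + 256 + 128 + 32 + 16 = 12208 ✓



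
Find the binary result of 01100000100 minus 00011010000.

Method 1 - Direct subtraction (column by column from the right: bit − bit − borrow-in; if negative, add 2 and borrow 1 from the next column):
borrow: 00111100000
        01100000100
-       00011010000
-------------------
        01000110100

Method 2 - Add two's complement:
Two's complement of 00011010000: invert → 11100101111, add 1 → 11100110000
  01100000100
+ 11100110000
-------------
 101000110100  (end carry out of the top bit = 1)
Discarding the end carry: 01000110100
Decimal check:
  01100000100 = 512 + 256 + 4 = 772
  00011010000 = 128 + 64 + 16 = 208
  772 - 208 = 564, and 01000110100 = 512 + 32 + 16 + 4 = 564 ✓



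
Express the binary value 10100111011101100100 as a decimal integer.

Sum of powers of 2 for each 1-bit:
2^2 + 2^5 + 2^6 + 2^8 + 2^9 + 2^10 + 2^12 + 2^13 + 2^14 + 2^17 + 2^19
= 4 + 32 + 64 + 256 + 512 + 1024 + 4096 + 8192 + 16384 + 131072 + 524288
= 685924



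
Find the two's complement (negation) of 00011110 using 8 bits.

Original: 00011110
Step 1 - Invert all bits: 11100001
Step 2 - Add 1: 11100010
Verification: 00011110 + 11100010 = 100000000; discarding the end carry (carry out of the top bit) leaves the 8-bit value 00000000, as required for x + (-x)



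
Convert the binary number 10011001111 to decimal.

Sum of powers of 2 for each 1-bit:
2^0 + 2^1 + 2^2 + 2^3 + 2^6 + 2^7 + 2^10
= 1 + 2 + 4 + 8 + 64 + 128 + 1024
= 1231



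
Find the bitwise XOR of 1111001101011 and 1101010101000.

XOR: 1 when bits differ
  1111001101011
^ 1101010101000
---------------
  0010011000011
Decimal: 7787 ^ 6824 = 1219



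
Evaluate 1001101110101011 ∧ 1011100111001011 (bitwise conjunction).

AND: 1 only when both bits are 1
  1001101110101011
& 1011100111001011
------------------
  1001100110001011
Decimal: 39851 & 47563 = 39307



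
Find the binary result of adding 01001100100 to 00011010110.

Add column by column from the right: bit + bit + carry-in; write the sum mod 2, carry 1 when the sum is 2 or 3.
carry:  00110001000
        01001100100
+       00011010110
-------------------
       001100111010
(the carry out of the leftmost column, 0, becomes the leading bit)
Decimal check:
  01001100100 = 512 + 64 + 32 + 4 = 612
  00011010110 = 128 + 64 + 16 + 4 + 2 = 214
  612 + 214 = 826, and 001100111010 = 512 + 256 + 32 + 16 + 8 + 2 = 826 ✓



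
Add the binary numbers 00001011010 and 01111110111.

Add column by column from the right: bit + bit + carry-in; write the sum mod 2, carry 1 when the sum is 2 or 3.
carry:  11111111100
        00001011010
+       01111110111
-------------------
       010001010001
(the carry out of the leftmost column, 0, becomes the leading bit)
Decimal check:
  00001011010 = 64 + 16 + 8 + 2 = 90
  01111110111 = 512 + 256 + 128 + 64 + 32 + 16 + 4 + 2 + 1 = 1015
  90 + 1015 = 1105, and 010001010001 = 1024 + 64 + 16 + 1 = 1105 ✓



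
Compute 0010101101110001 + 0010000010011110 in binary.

Add column by column from the right: bit + bit + carry-in; write the sum mod 2, carry 1 when the sum is 2 or 3.
carry:  0100011111100000
        0010101101110001
+       0010000010011110
------------------------
       00100110000001111
(the carry out of the leftmost column, 0, becomes the leading bit)
Decimal check:
  0010101101110001 = 8192 + 2048 + 512 + 256 + 64 + 32 + 16 + 1 = 11121
  0010000010011110 = 8192 + 128 + 16 + 8 + 4 + 2 = 8350
  11121 + 8350 = 19471, and 00100110000001111 = 16384 + 2048 + 1024 + 8 + 4 + 2 + 1 = 19471 ✓



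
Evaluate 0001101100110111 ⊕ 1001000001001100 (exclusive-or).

XOR: 1 when bits differ
  0001101100110111
^ 1001000001001100
------------------
  1000101101111011
Decimal: 6967 ^ 36940 = 35707



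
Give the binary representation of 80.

Using repeated division by 2:
80 ÷ 2 = 40 remainder 0
40 ÷ 2 = 20 remainder 0
20 ÷ 2 = 10 remainder 0
10 ÷ 2 = 5 remainder 0
5 ÷ 2 = 2 remainder 1
2 ÷ 2 = 1 remainder 0
1 ÷ 2 = 0 remainder 1
Reading remainders bottom to top: 1010000



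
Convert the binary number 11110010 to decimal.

Sum of powers of 2 for each 1-bit:
2^1 + 2^4 + 2^5 + 2^6 + 2^7
= 2 + 16 + 32 + 64 + 128
= 242



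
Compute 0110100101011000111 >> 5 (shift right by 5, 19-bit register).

Original: 0110100101011000111 (decimal 215751)
Shift right by 5 positions
Drop the 5 low bits; fill with zeros on the left
Result: 0000001101001010110 (decimal 6742)
Equivalent: 215751 >> 5 = 215751 ÷ 2^5 = 6742



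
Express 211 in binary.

Using repeated division by 2:
211 ÷ 2 = 105 remainder 1
105 ÷ 2 = 52 remainder 1
52 ÷ 2 = 26 remainder 0
26 ÷ 2 = 13 remainder 0
13 ÷ 2 = 6 remainder 1
6 ÷ 2 = 3 remainder 0
3 ÷ 2 = 1 remainder 1
1 ÷ 2 = 0 remainder 1
Reading remainders bottom to top: 11010011



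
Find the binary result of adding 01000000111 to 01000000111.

Add column by column from the right: bit + bit + carry-in; write the sum mod 2, carry 1 when the sum is 2 or 3.
carry:  10000001110
        01000000111
+       01000000111
-------------------
       010000001110
(the carry out of the leftmost column, 0, becomes the leading bit)
Decimal check:
  01000000111 = 512 + 4 + 2 + 1 = 519
  01000000111 = 512 + 4 + 2 + 1 = 519
  519 + 519 = 1038, and 010000001110 = 1024 + 8 + 4 + 2 = 1038 ✓



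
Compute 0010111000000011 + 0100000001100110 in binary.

Add column by column from the right: bit + bit + carry-in; write the sum mod 2, carry 1 when the sum is 2 or 3.
carry:  0000000000001100
        0010111000000011
+       0100000001100110
------------------------
       00110111001101001
(the carry out of the leftmost column, 0, becomes the leading bit)
Decimal check:
  0010111000000011 = 8192 + 2048 + 1024 + 512 + 2 + 1 = 11779
  0100000001100110 = 16384 + 64 + 32 + 4 + 2 = 16486
  11779 + 16486 = 28265, and 00110111001101001 = 16384 + 8192 + 2048 + 1024 + 512 + 64 + 32 + 8 + 1 = 28265 ✓



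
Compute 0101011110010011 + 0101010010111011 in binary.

Add column by column from the right: bit + bit + carry-in; write the sum mod 2, carry 1 when the sum is 2 or 3.
carry:  1010111101100110
        0101011110010011
+       0101010010111011
------------------------
       01010110001001110
(the carry out of the leftmost column, 0, becomes the leading bit)
Decimal check:
  0101011110010011 = 16384 + 4096 + 1024 + 512 + 256 + 128 + 16 + 2 + 1 = 22419
  0101010010111011 = 16384 + 4096 + 1024 + 128 + 32 + 16 + 8 + 2 + 1 = 21691
  22419 + 21691 = 44110, and 01010110001001110 = 32768 + 8192 + 2048 + 1024 + 64 + 8 + 4 + 2 = 44110 ✓



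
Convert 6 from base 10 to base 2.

Using repeated division by 2:
6 ÷ 2 = 3 remainder 0
3 ÷ 2 = 1 remainder 1
1 ÷ 2 = 0 remainder 1
Reading remainders bottom to top: 110



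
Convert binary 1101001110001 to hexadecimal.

Group into 4-bit nibbles from right:
  0001 = 1
  1010 = A
  0111 = 7
  0001 = 1
Result: 1A71



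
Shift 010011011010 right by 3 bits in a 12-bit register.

Original: 010011011010 (decimal 1242)
Shift right by 3 positions
Drop the 3 low bits; fill with zeros on the left
Result: 000010011011 (decimal 155)
Equivalent: 1242 >> 3 = 1242 ÷ 2^3 = 155



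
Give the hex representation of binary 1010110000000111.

Group into 4-bit nibbles from right:
  1010 = A
  1100 = C
  0000 = 0
  0111 = 7
Result: AC07



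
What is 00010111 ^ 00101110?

XOR: 1 when bits differ
  00010111
^ 00101110
----------
  00111001
Decimal: 23 ^ 46 = 57



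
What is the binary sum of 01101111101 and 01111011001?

Add column by column from the right: bit + bit + carry-in; write the sum mod 2, carry 1 when the sum is 2 or 3.
carry:  11111110010
        01101111101
+       01111011001
-------------------
       011101010110
(the carry out of the leftmost column, 0, becomes the leading bit)
Decimal check:
  01101111101 = 512 + 256 + 64 + 32 + 16 + 8 + 4 + 1 = 893
  01111011001 = 512 + 256 + 128 + 64 + 16 + 8 + 1 = 985
  893 + 985 = 1878, and 011101010110 = 1024 + 512 + 256 + 64 + 16 + 4 + 2 = 1878 ✓



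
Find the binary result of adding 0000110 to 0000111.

Add column by column from the right: bit + bit + carry-in; write the sum mod 2, carry 1 when the sum is 2 or 3.
carry:  0001100
        0000110
+       0000111
---------------
       00001101
(the carry out of the leftmost column, 0, becomes the leading bit)
Decimal check:
  0000110 = 4 + 2 = 6
  0000111 = 4 + 2 + 1 = 7
  6 + 7 = 13, and 00001101 = 8 + 4 + 1 = 13 ✓



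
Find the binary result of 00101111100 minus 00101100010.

Method 1 - Direct subtraction (column by column from the right: bit − bit − borrow-in; if negative, add 2 and borrow 1 from the next column):
borrow: 00000000100
        00101111100
-       00101100010
-------------------
        00000011010

Method 2 - Add two's complement:
Two's complement of 00101100010: invert → 11010011101, add 1 → 11010011110
  00101111100
+ 11010011110
-------------
 100000011010  (end carry out of the top bit = 1)
Discarding the end carry: 00000011010
Decimal check:
  00101111100 = 256 + 64 + 32 + 16 + 8 + 4 = 380
  00101100010 = 256 + 64 + 32 + 2 = 354
  380 - 354 = 26, and 00000011010 = 16 + 8 + 2 = 26 ✓



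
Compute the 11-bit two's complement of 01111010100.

Original: 01111010100
Step 1 - Invert all bits: 10000101011
Step 2 - Add 1: 10000101100
Verification: 01111010100 + 10000101100 = 100000000000; discarding the end carry (carry out of the top bit) leaves the 11-bit value 00000000000, as required for x + (-x)



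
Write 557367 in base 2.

Using repeated division by 2:
557367 ÷ 2 = 278683 remainder 1
278683 ÷ 2 = 139341 remainder 1
139341 ÷ 2 = 69670 remainder 1
69670 ÷ 2 = 34835 remainder 0
34835 ÷ 2 = 17417 remainder 1
17417 ÷ 2 = 8708 remainder 1
8708 ÷ 2 = 4354 remainder 0
4354 ÷ 2 = 2177 remainder 0
2177 ÷ 2 = 1088 remainder 1
1088 ÷ 2 = 544 remainder 0
544 ÷ 2 = 272 remainder 0
272 ÷ 2 = 136 remainder 0
136 ÷ 2 = 68 remainder 0
68 ÷ 2 = 34 remainder 0
34 ÷ 2 = 17 remainder 0
17 ÷ 2 = 8 remainder 1
8 ÷ 2 = 4 remainder 0
4 ÷ 2 = 2 remainder 0
2 ÷ 2 = 1 remainder 0
1 ÷ 2 = 0 remainder 1
Reading remainders bottom to top: 10001000000100110111



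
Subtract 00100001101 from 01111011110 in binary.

Method 1 - Direct subtraction (column by column from the right: bit − bit − borrow-in; if negative, add 2 and borrow 1 from the next column):
borrow: 00000000010
        01111011110
-       00100001101
-------------------
        01011010001

Method 2 - Add two's complement:
Two's complement of 00100001101: invert → 11011110010, add 1 → 11011110011
  01111011110
+ 11011110011
-------------
 101011010001  (end carry out of the top bit = 1)
Discarding the end carry: 01011010001
Decimal check:
  01111011110 = 512 + 256 + 128 + 64 + 16 + 8 + 4 + 2 = 990
  00100001101 = 256 + 8 + 4 + 1 = 269
  990 - 269 = 721, and 01011010001 = 512 + 128 + 64 + 16 + 1 = 721 ✓



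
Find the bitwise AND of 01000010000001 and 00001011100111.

AND: 1 only when both bits are 1
  01000010000001
& 00001011100111
----------------
  00000010000001
Decimal: 4225 & 743 = 129



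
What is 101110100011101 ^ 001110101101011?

XOR: 1 when bits differ
  101110100011101
^ 001110101101011
-----------------
  100000001110110
Decimal: 23837 ^ 7531 = 16502



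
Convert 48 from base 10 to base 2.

Using repeated division by 2:
48 ÷ 2 = 24 remainder 0
24 ÷ 2 = 12 remainder 0
12 ÷ 2 = 6 remainder 0
6 ÷ 2 = 3 remainder 0
3 ÷ 2 = 1 remainder 1
1 ÷ 2 = 0 remainder 1
Reading remainders bottom to top: 110000



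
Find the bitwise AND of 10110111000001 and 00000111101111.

AND: 1 only when both bits are 1
  10110111000001
& 00000111101111
----------------
  00000111000001
Decimal: 11713 & 495 = 449



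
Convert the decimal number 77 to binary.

Using repeated division by 2:
77 ÷ 2 = 38 remainder 1
38 ÷ 2 = 19 remainder 0
19 ÷ 2 = 9 remainder 1
9 ÷ 2 = 4 remainder 1
4 ÷ 2 = 2 remainder 0
2 ÷ 2 = 1 remainder 0
1 ÷ 2 = 0 remainder 1
Reading remainders bottom to top: 1001101



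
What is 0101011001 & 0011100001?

AND: 1 only when both bits are 1
  0101011001
& 0011100001
------------
  0001000001
Decimal: 345 & 225 = 65



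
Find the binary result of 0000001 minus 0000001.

Method 1 - Direct subtraction (column by column from the right: bit − bit − borrow-in; if negative, add 2 and borrow 1 from the next column):
borrow: 0000000
        0000001
-       0000001
---------------
        0000000

Method 2 - Add two's complement:
Two's complement of 0000001: invert → 1111110, add 1 → 1111111
  0000001
+ 1111111
---------
 10000000  (end carry out of the top bit = 1)
Discarding the end carry: 0000000
Decimal check:
  0000001 = 1
  0000001 = 1
  1 - 1 = 0, and 0000000 = 0 ✓



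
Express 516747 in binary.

Using repeated division by 2:
516747 ÷ 2 = 258373 remainder 1
258373 ÷ 2 = 129186 remainder 1
129186 ÷ 2 = 64593 remainder 0
64593 ÷ 2 = 32296 remainder 1
32296 ÷ 2 = 16148 remainder 0
16148 ÷ 2 = 8074 remainder 0
8074 ÷ 2 = 4037 remainder 0
4037 ÷ 2 = 2018 remainder 1
2018 ÷ 2 = 1009 remainder 0
1009 ÷ 2 = 504 remainder 1
504 ÷ 2 = 252 remainder 0
252 ÷ 2 = 126 remainder 0
126 ÷ 2 = 63 remainder 0
63 ÷ 2 = 31 remainder 1
31 ÷ 2 = 15 remainder 1
15 ÷ 2 = 7 remainder 1
7 ÷ 2 = 3 remainder 1
3 ÷ 2 = 1 remainder 1
1 ÷ 2 = 0 remainder 1
Reading remainders bottom to top: 1111110001010001011

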